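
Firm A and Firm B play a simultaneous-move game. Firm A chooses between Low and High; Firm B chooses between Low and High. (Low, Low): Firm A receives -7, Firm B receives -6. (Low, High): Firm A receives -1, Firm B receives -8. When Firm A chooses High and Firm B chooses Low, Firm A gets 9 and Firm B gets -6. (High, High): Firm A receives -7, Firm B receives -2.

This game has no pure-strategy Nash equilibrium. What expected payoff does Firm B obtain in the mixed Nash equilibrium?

-6

In a mixed equilibrium Firm B is indifferent between Low and High; this condition fixes p.
  Firm B's expected payoff from Low: p·(-6) + (1−p)·(-6) = -6
  Firm B's expected payoff from High: p·(-8) + (1−p)·(-2) = -6p - 2
  -6 = -6p - 2  ⇒  6p = 4  ⇒  p = 2/3.
At equilibrium Firm B is indifferent across columns, so Firm B's payoff equals the payoff from Low: (2/3)·(-6) + (1/3)·(-6) = -6.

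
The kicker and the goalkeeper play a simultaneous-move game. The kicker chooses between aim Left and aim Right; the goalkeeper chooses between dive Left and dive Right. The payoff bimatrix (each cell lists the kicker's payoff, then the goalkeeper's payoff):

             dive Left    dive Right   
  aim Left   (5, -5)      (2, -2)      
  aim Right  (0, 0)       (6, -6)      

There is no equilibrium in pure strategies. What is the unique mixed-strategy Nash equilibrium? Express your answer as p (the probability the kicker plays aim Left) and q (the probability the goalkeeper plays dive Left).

For the goalkeeper to be willing to mix, the goalkeeper must be indifferent between dive Left and dive Right, which pins down the kicker's mix.
  the goalkeeper's expected payoff from dive Left: p·(-5) + (1−p)·0 = -5p
  the goalkeeper's expected payoff from dive Right: p·(-2) + (1−p)·(-6) = 4p - 6
  -5p = 4p - 6  ⇒  -9p = -6  ⇒  p = 2/3.
Set the kicker's expected payoff from aim Left equal to that from aim Right:
  the kicker's payoff from aim Left: q·5 + (1−q)·2 = 3q + 2
  the kicker's payoff from aim Right: q·0 + (1−q)·6 = -6q + 6
  3q + 2 = -6q + 6  ⇒  9q = 4  ⇒  q = 4/9.

p = 2/3, q = 4/9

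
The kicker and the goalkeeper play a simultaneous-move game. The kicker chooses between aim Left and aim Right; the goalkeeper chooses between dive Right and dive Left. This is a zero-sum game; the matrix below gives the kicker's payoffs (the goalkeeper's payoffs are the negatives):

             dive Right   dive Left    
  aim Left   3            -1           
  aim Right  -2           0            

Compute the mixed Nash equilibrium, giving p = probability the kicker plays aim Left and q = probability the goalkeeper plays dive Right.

The kicker's mix must leave the goalkeeper indifferent between dive Right and dive Left.
  the goalkeeper's payoff to dive Right: p·(-3) + (1−p)·2 = -5p + 2
  the goalkeeper's payoff to dive Left: p·1 + (1−p)·0 = p
  -5p + 2 = p  ⇒  -6p = -2  ⇒  p = 1/3.
In a mixed equilibrium the kicker is indifferent between aim Left and aim Right; this condition fixes q.
  the kicker's payoff from aim Left: q·3 + (1−q)·(-1) = 4q - 1
  the kicker's payoff from aim Right: q·(-2) + (1−q)·0 = -2q
  4q - 1 = -2q  ⇒  6q = 1  ⇒  q = 1/6.

p = 1/3, q = 1/6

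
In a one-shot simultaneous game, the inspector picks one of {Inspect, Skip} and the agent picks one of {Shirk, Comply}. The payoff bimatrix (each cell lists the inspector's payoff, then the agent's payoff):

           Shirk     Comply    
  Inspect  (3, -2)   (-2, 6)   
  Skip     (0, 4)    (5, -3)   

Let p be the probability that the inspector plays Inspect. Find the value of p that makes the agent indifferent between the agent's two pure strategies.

p = 7/15

For the agent to be willing to mix, the agent must be indifferent between Shirk and Comply, which pins down the inspector's mix.
  the agent's payoff from Shirk: p·(-2) + (1−p)·4 = -6p + 4
  the agent's payoff from Comply: p·6 + (1−p)·(-3) = 9p - 3
  -6p + 4 = 9p - 3  ⇒  -15p = -7  ⇒  p = 7/15.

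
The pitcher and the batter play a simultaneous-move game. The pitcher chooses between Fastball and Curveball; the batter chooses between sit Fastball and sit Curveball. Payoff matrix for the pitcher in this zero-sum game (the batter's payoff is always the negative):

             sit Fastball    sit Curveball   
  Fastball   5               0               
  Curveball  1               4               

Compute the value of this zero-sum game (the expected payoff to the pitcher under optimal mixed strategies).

v = 5/2

The pitcher's indifference between Fastball and Curveball determines the batter's mixing probability q:
  the pitcher's payoff from Fastball: q·5 + (1−q)·0 = 5q
  the pitcher's payoff from Curveball: q·1 + (1−q)·4 = -3q + 4
  5q = -3q + 4  ⇒  8q = 4  ⇒  q = 1/2.
The value is the pitcher's expected payoff against this mix (using Fastball): (1/2)·5 + (1/2)·0 = 5/2.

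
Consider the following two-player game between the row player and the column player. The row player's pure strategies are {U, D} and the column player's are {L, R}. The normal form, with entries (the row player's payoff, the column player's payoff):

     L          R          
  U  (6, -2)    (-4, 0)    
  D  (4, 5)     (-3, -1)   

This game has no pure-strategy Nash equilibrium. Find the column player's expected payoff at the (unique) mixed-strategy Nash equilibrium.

-1/4

The column player's indifference between L and R determines the row player's mixing probability p:
  the column player's payoff to L: p·(-2) + (1−p)·5 = -7p + 5
  the column player's payoff to R: p·0 + (1−p)·(-1) = p - 1
  -7p + 5 = p - 1  ⇒  -8p = -6  ⇒  p = 3/4.
At equilibrium the column player is indifferent across columns, so the column player's payoff equals the payoff from L: (3/4)·(-2) + (1/4)·5 = -1/4.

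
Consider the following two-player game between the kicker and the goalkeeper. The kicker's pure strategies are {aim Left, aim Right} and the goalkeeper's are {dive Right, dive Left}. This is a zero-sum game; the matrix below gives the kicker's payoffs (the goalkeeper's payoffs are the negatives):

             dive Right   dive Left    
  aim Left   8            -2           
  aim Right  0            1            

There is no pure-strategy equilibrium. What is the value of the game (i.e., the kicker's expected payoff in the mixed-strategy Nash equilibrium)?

v = 8/11

The kicker's indifference between aim Left and aim Right determines the goalkeeper's mixing probability q:
  the kicker's payoff to aim Left: q·8 + (1−q)·(-2) = 10q - 2
  the kicker's payoff to aim Right: q·0 + (1−q)·1 = -q + 1
  10q - 2 = -q + 1  ⇒  11q = 3  ⇒  q = 3/11.
The value is the kicker's expected payoff against this mix (using aim Left): (3/11)·8 + (8/11)·(-2) = 8/11.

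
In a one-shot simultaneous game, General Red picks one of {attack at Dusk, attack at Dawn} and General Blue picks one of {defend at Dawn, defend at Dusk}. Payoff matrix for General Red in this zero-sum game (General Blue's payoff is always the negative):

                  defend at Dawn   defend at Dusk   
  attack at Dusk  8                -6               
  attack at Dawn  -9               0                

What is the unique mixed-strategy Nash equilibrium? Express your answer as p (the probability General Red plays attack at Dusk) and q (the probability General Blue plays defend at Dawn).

General Blue's indifference between defend at Dawn and defend at Dusk determines General Red's mixing probability p:
  General Blue's payoff from defend at Dawn: p·(-8) + (1−p)·9 = -17p + 9
  General Blue's payoff from defend at Dusk: p·6 + (1−p)·0 = 6p
  -17p + 9 = 6p  ⇒  -23p = -9  ⇒  p = 9/23.
In a mixed equilibrium General Red is indifferent between attack at Dusk and attack at Dawn; this condition fixes q.
  General Red's payoff to attack at Dusk: q·8 + (1−q)·(-6) = 14q - 6
  General Red's payoff to attack at Dawn: q·(-9) + (1−q)·0 = -9q
  14q - 6 = -9q  ⇒  23q = 6  ⇒  q = 6/23.

p = 9/23, q = 6/23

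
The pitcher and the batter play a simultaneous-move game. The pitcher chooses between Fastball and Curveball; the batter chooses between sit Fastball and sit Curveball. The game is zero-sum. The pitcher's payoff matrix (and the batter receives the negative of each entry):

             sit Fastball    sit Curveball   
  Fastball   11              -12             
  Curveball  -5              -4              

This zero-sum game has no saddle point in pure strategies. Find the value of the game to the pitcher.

For the pitcher to be willing to mix, the pitcher must be indifferent between Fastball and Curveball, which pins down the batter's mix.
  the pitcher's payoff from Fastball: q·11 + (1−q)·(-12) = 23q - 12
  the pitcher's payoff from Curveball: q·(-5) + (1−q)·(-4) = -q - 4
  23q - 12 = -q - 4  ⇒  24q = 8  ⇒  q = 1/3.
The value is the pitcher's expected payoff against this mix (using Fastball): (1/3)·11 + (2/3)·(-12) = -13/3.

v = -13/3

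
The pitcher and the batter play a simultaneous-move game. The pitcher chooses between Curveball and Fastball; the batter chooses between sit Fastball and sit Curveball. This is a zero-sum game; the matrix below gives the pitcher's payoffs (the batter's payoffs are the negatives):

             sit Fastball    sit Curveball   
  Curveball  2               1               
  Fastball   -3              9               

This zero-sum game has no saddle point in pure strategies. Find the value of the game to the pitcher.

For the pitcher to be willing to mix, the pitcher must be indifferent between Curveball and Fastball, which pins down the batter's mix.
  the pitcher's payoff to Curveball: q·2 + (1−q)·1 = q + 1
  the pitcher's payoff to Fastball: q·(-3) + (1−q)·9 = -12q + 9
  q + 1 = -12q + 9  ⇒  13q = 8  ⇒  q = 8/13.
The value is the pitcher's expected payoff against this mix (using Curveball): (8/13)·2 + (5/13)·1 = 21/13.

v = 21/13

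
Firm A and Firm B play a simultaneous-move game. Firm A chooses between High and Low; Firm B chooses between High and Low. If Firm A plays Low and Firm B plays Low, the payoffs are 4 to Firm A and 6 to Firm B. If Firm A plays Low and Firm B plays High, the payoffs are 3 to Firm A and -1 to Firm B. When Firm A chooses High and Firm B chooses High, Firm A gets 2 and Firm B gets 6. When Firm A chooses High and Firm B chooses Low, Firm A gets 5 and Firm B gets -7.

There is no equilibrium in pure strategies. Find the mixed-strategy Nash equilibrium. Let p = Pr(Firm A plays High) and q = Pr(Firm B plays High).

p = 7/20, q = 1/2

Firm A's mix must leave Firm B indifferent between High and Low.
  Firm B's expected payoff from High: p·6 + (1−p)·(-1) = 7p - 1
  Firm B's expected payoff from Low: p·(-7) + (1−p)·6 = -13p + 6
  7p - 1 = -13p + 6  ⇒  20p = 7  ⇒  p = 7/20.
Firm A's indifference between High and Low determines Firm B's mixing probability q:
  Firm A's payoff from High: q·2 + (1−q)·5 = -3q + 5
  Firm A's payoff from Low: q·3 + (1−q)·4 = -q + 4
  -3q + 5 = -q + 4  ⇒  -2q = -1  ⇒  q = 1/2.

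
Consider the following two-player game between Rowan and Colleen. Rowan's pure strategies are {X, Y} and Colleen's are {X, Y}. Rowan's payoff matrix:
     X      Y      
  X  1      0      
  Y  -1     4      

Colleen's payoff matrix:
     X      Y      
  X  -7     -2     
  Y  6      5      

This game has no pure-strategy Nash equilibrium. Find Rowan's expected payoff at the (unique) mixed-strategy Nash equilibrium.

2/3

Colleen's mix must leave Rowan indifferent between X and Y.
  Rowan's payoff to X: q·1 + (1−q)·0 = q
  Rowan's payoff to Y: q·(-1) + (1−q)·4 = -5q + 4
  q = -5q + 4  ⇒  6q = 4  ⇒  q = 2/3.
At equilibrium Rowan is indifferent across rows, so Rowan's payoff equals the payoff from X: (2/3)·1 + (1/3)·0 = 2/3.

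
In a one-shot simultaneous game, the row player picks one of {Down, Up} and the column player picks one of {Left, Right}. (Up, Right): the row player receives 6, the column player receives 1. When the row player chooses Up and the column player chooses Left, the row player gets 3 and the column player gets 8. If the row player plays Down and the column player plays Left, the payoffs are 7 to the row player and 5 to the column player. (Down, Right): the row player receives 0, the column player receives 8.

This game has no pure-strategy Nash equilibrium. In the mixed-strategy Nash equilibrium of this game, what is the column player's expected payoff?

59/10

In a mixed equilibrium the column player is indifferent between Left and Right; this condition fixes p.
  the column player's payoff from Left: p·5 + (1−p)·8 = -3p + 8
  the column player's payoff from Right: p·8 + (1−p)·1 = 7p + 1
  -3p + 8 = 7p + 1  ⇒  -10p = -7  ⇒  p = 7/10.
At equilibrium the column player is indifferent across columns, so the column player's payoff equals the payoff from Left: (7/10)·5 + (3/10)·8 = 59/10.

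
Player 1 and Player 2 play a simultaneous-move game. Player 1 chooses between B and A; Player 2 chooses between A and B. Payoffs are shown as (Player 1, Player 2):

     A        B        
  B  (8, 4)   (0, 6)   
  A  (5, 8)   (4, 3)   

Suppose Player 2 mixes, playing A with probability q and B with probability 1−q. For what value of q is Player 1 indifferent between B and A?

q = 4/7

For Player 1 to be willing to mix, Player 1 must be indifferent between B and A, which pins down Player 2's mix.
  Player 1's expected payoff from B: q·8 + (1−q)·0 = 8q
  Player 1's expected payoff from A: q·5 + (1−q)·4 = q + 4
  8q = q + 4  ⇒  7q = 4  ⇒  q = 4/7.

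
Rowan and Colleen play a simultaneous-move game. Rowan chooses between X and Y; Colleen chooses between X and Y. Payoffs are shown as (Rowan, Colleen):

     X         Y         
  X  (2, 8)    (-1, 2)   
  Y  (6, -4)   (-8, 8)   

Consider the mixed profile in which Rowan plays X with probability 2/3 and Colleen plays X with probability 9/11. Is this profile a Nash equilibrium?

Given Colleen's mix q = 9/11, Rowan's payoff from X is 16/11 but from Y is 38/11. Rowan strictly prefers Y, so Rowan would not mix.
So the proposed profile is not a Nash equilibrium.

No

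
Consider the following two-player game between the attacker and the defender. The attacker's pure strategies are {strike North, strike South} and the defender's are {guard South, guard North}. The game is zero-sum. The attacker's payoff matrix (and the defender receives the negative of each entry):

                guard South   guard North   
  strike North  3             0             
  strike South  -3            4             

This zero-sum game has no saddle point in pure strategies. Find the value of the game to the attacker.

v = 6/5

In a mixed equilibrium the attacker is indifferent between strike North and strike South; this condition fixes q.
  the attacker's payoff from strike North: q·3 + (1−q)·0 = 3q
  the attacker's payoff from strike South: q·(-3) + (1−q)·4 = -7q + 4
  3q = -7q + 4  ⇒  10q = 4  ⇒  q = 2/5.
The value is the attacker's expected payoff against this mix (using strike North): (2/5)·3 + (3/5)·0 = 6/5.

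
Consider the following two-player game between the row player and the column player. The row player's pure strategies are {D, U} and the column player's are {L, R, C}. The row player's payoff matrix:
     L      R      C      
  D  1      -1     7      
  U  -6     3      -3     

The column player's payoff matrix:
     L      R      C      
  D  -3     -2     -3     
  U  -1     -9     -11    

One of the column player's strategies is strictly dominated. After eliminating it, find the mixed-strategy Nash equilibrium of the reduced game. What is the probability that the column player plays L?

The column player's strategy C is strictly dominated by R: -2 > -3 and -9 > -11. Eliminate C.
The column player's mix must leave the row player indifferent between D and U.
  the row player's expected payoff from D: q·1 + (1−q)·(-1) = 2q - 1
  the row player's expected payoff from U: q·(-6) + (1−q)·3 = -9q + 3
  2q - 1 = -9q + 3  ⇒  11q = 4  ⇒  q = 4/11.

q = 4/11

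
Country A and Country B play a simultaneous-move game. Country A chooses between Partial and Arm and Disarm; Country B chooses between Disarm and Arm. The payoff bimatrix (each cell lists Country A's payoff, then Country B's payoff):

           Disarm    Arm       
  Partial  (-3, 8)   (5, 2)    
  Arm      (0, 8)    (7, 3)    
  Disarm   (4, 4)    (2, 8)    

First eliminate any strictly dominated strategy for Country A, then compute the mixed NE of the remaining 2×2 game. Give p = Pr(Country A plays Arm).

Country A's strategy Partial is strictly dominated by Arm: 0 > -3 and 7 > 5. Eliminate Partial.
For Country B to be willing to mix, Country B must be indifferent between Disarm and Arm, which pins down Country A's mix.
  Country B's payoff to Disarm: p·8 + (1−p)·4 = 4p + 4
  Country B's payoff to Arm: p·3 + (1−p)·8 = -5p + 8
  4p + 4 = -5p + 8  ⇒  9p = 4  ⇒  p = 4/9.

p = 4/9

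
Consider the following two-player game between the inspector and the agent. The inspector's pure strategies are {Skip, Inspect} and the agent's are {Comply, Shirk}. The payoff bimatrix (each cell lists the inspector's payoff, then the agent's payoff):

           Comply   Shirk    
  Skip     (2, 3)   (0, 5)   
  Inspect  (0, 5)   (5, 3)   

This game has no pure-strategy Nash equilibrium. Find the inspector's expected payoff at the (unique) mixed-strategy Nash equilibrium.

10/7

In a mixed equilibrium the inspector is indifferent between Skip and Inspect; this condition fixes q.
  the inspector's payoff from Skip: q·2 + (1−q)·0 = 2q
  the inspector's payoff from Inspect: q·0 + (1−q)·5 = -5q + 5
  2q = -5q + 5  ⇒  7q = 5  ⇒  q = 5/7.
At equilibrium the inspector is indifferent across rows, so the inspector's payoff equals the payoff from Skip: (5/7)·2 + (2/7)·0 = 10/7.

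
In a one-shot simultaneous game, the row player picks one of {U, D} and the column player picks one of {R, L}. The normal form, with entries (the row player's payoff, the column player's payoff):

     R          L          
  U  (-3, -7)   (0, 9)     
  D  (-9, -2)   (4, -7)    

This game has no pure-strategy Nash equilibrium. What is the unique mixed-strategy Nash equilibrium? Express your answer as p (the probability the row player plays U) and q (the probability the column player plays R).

For the column player to be willing to mix, the column player must be indifferent between R and L, which pins down the row player's mix.
  the column player's payoff to R: p·(-7) + (1−p)·(-2) = -5p - 2
  the column player's payoff to L: p·9 + (1−p)·(-7) = 16p - 7
  -5p - 2 = 16p - 7  ⇒  -21p = -5  ⇒  p = 5/21.
In a mixed equilibrium the row player is indifferent between U and D; this condition fixes q.
  the row player's payoff to U: q·(-3) + (1−q)·0 = -3q
  the row player's payoff to D: q·(-9) + (1−q)·4 = -13q + 4
  -3q = -13q + 4  ⇒  10q = 4  ⇒  q = 2/5.

p = 5/21, q = 2/5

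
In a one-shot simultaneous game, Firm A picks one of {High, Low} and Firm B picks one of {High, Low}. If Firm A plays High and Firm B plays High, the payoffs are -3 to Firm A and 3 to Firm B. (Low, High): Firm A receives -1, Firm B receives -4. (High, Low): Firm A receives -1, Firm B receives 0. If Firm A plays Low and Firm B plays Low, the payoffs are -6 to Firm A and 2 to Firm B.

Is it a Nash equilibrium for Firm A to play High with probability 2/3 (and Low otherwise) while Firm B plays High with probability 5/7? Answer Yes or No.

Yes

Check Firm B's indifference given Firm A's mix p = 2/3:
  payoff from High = 2/3; payoff from Low = 2/3 — equal.
Check Firm A's indifference given Firm B's mix q = 5/7:
  payoff from High = -17/7; payoff from Low = -17/7 — equal.
Both players are indifferent, so neither can profitably deviate.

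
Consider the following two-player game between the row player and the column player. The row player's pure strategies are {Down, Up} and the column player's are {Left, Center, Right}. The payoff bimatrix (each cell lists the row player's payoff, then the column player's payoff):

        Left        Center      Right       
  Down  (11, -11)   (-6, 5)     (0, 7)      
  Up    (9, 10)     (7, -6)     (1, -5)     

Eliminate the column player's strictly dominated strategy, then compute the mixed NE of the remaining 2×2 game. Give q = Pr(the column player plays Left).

The column player's strategy Center is strictly dominated by Right: 7 > 5 and -5 > -6. Eliminate Center.
The row player's indifference between Down and Up determines the column player's mixing probability q:
  the row player's expected payoff from Down: q·11 + (1−q)·0 = 11q
  the row player's expected payoff from Up: q·9 + (1−q)·1 = 8q + 1
  11q = 8q + 1  ⇒  3q = 1  ⇒  q = 1/3.

q = 1/3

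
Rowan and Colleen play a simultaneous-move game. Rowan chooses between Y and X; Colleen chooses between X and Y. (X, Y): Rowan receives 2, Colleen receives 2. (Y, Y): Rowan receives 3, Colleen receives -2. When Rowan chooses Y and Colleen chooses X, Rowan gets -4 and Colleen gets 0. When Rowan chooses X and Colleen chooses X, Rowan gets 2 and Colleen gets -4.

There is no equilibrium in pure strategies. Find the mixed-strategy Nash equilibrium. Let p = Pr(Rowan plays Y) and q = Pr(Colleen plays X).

p = 3/4, q = 1/7

Rowan's mix must leave Colleen indifferent between X and Y.
  Colleen's payoff from X: p·0 + (1−p)·(-4) = 4p - 4
  Colleen's payoff from Y: p·(-2) + (1−p)·2 = -4p + 2
  4p - 4 = -4p + 2  ⇒  8p = 6  ⇒  p = 3/4.
Rowan's indifference between Y and X determines Colleen's mixing probability q:
  Rowan's payoff to Y: q·(-4) + (1−q)·3 = -7q + 3
  Rowan's payoff to X: q·2 + (1−q)·2 = 2
  -7q + 3 = 2  ⇒  -7q = -1  ⇒  q = 1/7.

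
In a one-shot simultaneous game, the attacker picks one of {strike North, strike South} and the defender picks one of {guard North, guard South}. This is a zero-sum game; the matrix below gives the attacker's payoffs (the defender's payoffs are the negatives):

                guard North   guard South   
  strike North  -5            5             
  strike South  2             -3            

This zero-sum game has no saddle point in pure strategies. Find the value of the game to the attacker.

The defender's mix must leave the attacker indifferent between strike North and strike South.
  the attacker's expected payoff from strike North: q·(-5) + (1−q)·5 = -10q + 5
  the attacker's expected payoff from strike South: q·2 + (1−q)·(-3) = 5q - 3
  -10q + 5 = 5q - 3  ⇒  -15q = -8  ⇒  q = 8/15.
The value is the attacker's expected payoff against this mix (using strike North): (8/15)·(-5) + (7/15)·5 = -1/3.

v = -1/3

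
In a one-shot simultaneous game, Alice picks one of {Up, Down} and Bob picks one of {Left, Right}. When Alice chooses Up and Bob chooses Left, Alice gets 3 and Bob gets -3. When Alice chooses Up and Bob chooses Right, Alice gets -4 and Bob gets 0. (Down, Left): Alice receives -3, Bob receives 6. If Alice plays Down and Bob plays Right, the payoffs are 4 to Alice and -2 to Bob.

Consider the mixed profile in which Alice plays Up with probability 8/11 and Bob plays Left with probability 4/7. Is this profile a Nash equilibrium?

Yes

Check Bob's indifference given Alice's mix p = 8/11:
  payoff from Left = -6/11; payoff from Right = -6/11 — equal.
Check Alice's indifference given Bob's mix q = 4/7:
  payoff from Up = 0; payoff from Down = 0 — equal.
Both players are indifferent, so neither can profitably deviate.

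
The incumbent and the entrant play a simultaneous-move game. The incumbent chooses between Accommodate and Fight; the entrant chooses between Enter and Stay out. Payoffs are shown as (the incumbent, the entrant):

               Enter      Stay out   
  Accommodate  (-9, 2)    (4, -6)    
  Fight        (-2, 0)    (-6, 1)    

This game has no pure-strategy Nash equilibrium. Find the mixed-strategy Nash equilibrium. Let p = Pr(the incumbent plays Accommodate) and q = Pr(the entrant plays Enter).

For the entrant to be willing to mix, the entrant must be indifferent between Enter and Stay out, which pins down the incumbent's mix.
  the entrant's expected payoff from Enter: p·2 + (1−p)·0 = 2p
  the entrant's expected payoff from Stay out: p·(-6) + (1−p)·1 = -7p + 1
  2p = -7p + 1  ⇒  9p = 1  ⇒  p = 1/9.
In a mixed equilibrium the incumbent is indifferent between Accommodate and Fight; this condition fixes q.
  the incumbent's payoff to Accommodate: q·(-9) + (1−q)·4 = -13q + 4
  the incumbent's payoff to Fight: q·(-2) + (1−q)·(-6) = 4q - 6
  -13q + 4 = 4q - 6  ⇒  -17q = -10  ⇒  q = 10/17.

p = 1/9, q = 10/17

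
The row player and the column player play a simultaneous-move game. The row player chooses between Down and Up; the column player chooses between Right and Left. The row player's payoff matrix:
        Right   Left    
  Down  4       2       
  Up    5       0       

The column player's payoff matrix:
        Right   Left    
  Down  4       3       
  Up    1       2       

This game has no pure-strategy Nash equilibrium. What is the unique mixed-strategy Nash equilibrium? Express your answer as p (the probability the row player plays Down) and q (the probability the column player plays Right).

Set the column player's expected payoff from Right equal to that from Left:
  the column player's payoff to Right: p·4 + (1−p)·1 = 3p + 1
  the column player's payoff to Left: p·3 + (1−p)·2 = p + 2
  3p + 1 = p + 2  ⇒  2p = 1  ⇒  p = 1/2.
For the row player to be willing to mix, the row player must be indifferent between Down and Up, which pins down the column player's mix.
  the row player's expected payoff from Down: q·4 + (1−q)·2 = 2q + 2
  the row player's expected payoff from Up: q·5 + (1−q)·0 = 5q
  2q + 2 = 5q  ⇒  -3q = -2  ⇒  q = 2/3.

p = 1/2, q = 2/3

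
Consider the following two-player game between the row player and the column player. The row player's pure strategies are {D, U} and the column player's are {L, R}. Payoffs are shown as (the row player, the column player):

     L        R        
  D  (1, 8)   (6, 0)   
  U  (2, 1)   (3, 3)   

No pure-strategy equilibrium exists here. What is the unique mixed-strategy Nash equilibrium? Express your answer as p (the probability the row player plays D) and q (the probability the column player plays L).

p = 1/5, q = 3/4

The column player's indifference between L and R determines the row player's mixing probability p:
  the column player's payoff to L: p·8 + (1−p)·1 = 7p + 1
  the column player's payoff to R: p·0 + (1−p)·3 = -3p + 3
  7p + 1 = -3p + 3  ⇒  10p = 2  ⇒  p = 1/5.
In a mixed equilibrium the row player is indifferent between D and U; this condition fixes q.
  the row player's expected payoff from D: q·1 + (1−q)·6 = -5q + 6
  the row player's expected payoff from U: q·2 + (1−q)·3 = -q + 3
  -5q + 6 = -q + 3  ⇒  -4q = -3  ⇒  q = 3/4.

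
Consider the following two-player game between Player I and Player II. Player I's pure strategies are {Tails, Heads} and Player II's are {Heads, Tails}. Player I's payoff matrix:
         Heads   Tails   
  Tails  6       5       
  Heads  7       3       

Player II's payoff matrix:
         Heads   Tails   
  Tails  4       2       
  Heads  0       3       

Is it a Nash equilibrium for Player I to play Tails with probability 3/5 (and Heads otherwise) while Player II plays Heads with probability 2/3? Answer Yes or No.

Yes

Check Player II's indifference given Player I's mix p = 3/5:
  payoff from Heads = 12/5; payoff from Tails = 12/5 — equal.
Check Player I's indifference given Player II's mix q = 2/3:
  payoff from Tails = 17/3; payoff from Heads = 17/3 — equal.
Both players are indifferent, so neither can profitably deviate.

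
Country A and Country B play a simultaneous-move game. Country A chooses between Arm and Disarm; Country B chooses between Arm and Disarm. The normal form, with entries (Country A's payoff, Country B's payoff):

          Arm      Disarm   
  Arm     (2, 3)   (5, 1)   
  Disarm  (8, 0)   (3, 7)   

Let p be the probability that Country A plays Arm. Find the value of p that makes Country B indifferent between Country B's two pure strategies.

Set Country B's expected payoff from Arm equal to that from Disarm:
  Country B's expected payoff from Arm: p·3 + (1−p)·0 = 3p
  Country B's expected payoff from Disarm: p·1 + (1−p)·7 = -6p + 7
  3p = -6p + 7  ⇒  9p = 7  ⇒  p = 7/9.

p = 7/9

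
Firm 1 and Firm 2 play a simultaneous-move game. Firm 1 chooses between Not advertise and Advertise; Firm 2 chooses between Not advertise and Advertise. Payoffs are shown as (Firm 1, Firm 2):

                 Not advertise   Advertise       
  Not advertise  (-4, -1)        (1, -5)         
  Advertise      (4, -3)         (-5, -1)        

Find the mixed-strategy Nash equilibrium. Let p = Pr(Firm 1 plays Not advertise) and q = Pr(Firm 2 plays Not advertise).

Firm 1's mix must leave Firm 2 indifferent between Not advertise and Advertise.
  Firm 2's expected payoff from Not advertise: p·(-1) + (1−p)·(-3) = 2p - 3
  Firm 2's expected payoff from Advertise: p·(-5) + (1−p)·(-1) = -4p - 1
  2p - 3 = -4p - 1  ⇒  6p = 2  ⇒  p = 1/3.
Set Firm 1's expected payoff from Not advertise equal to that from Advertise:
  Firm 1's payoff from Not advertise: q·(-4) + (1−q)·1 = -5q + 1
  Firm 1's payoff from Advertise: q·4 + (1−q)·(-5) = 9q - 5
  -5q + 1 = 9q - 5  ⇒  -14q = -6  ⇒  q = 3/7.

p = 1/3, q = 3/7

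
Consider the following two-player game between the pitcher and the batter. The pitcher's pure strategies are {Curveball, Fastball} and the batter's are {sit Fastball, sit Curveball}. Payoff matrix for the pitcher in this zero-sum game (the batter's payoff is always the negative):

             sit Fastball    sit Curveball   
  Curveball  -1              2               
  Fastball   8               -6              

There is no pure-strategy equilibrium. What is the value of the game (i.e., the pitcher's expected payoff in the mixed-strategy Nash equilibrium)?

The batter's mix must leave the pitcher indifferent between Curveball and Fastball.
  the pitcher's expected payoff from Curveball: q·(-1) + (1−q)·2 = -3q + 2
  the pitcher's expected payoff from Fastball: q·8 + (1−q)·(-6) = 14q - 6
  -3q + 2 = 14q - 6  ⇒  -17q = -8  ⇒  q = 8/17.
The value is the pitcher's expected payoff against this mix (using Curveball): (8/17)·(-1) + (9/17)·2 = 10/17.

v = 10/17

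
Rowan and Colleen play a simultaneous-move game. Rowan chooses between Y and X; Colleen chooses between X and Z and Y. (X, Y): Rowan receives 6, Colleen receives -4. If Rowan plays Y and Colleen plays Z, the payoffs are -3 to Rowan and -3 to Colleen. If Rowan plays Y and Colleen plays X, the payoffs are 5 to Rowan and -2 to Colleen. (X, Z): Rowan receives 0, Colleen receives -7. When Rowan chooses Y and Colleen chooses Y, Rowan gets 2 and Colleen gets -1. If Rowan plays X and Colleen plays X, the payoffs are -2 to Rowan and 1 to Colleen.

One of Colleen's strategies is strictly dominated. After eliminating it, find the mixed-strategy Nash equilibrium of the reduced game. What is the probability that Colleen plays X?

Colleen's strategy Z is strictly dominated by Y: -1 > -3 and -4 > -7. Eliminate Z.
Colleen's mix must leave Rowan indifferent between Y and X.
  Rowan's expected payoff from Y: q·5 + (1−q)·2 = 3q + 2
  Rowan's expected payoff from X: q·(-2) + (1−q)·6 = -8q + 6
  3q + 2 = -8q + 6  ⇒  11q = 4  ⇒  q = 4/11.

q = 4/11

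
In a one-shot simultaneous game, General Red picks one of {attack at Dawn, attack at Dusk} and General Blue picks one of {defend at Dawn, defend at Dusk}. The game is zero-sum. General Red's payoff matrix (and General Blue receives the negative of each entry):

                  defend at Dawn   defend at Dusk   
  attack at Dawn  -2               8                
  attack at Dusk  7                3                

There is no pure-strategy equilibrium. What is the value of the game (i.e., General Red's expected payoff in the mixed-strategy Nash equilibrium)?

Set General Red's expected payoff from attack at Dawn equal to that from attack at Dusk:
  General Red's payoff to attack at Dawn: q·(-2) + (1−q)·8 = -10q + 8
  General Red's payoff to attack at Dusk: q·7 + (1−q)·3 = 4q + 3
  -10q + 8 = 4q + 3  ⇒  -14q = -5  ⇒  q = 5/14.
The value is General Red's expected payoff against this mix (using attack at Dawn): (5/14)·(-2) + (9/14)·8 = 31/7.

v = 31/7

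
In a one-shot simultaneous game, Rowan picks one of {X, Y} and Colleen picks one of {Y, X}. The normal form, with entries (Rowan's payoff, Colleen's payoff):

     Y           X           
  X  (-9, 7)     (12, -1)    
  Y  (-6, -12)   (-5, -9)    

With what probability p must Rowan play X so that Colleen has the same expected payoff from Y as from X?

In a mixed equilibrium Colleen is indifferent between Y and X; this condition fixes p.
  Colleen's payoff from Y: p·7 + (1−p)·(-12) = 19p - 12
  Colleen's payoff from X: p·(-1) + (1−p)·(-9) = 8p - 9
  19p - 12 = 8p - 9  ⇒  11p = 3  ⇒  p = 3/11.

p = 3/11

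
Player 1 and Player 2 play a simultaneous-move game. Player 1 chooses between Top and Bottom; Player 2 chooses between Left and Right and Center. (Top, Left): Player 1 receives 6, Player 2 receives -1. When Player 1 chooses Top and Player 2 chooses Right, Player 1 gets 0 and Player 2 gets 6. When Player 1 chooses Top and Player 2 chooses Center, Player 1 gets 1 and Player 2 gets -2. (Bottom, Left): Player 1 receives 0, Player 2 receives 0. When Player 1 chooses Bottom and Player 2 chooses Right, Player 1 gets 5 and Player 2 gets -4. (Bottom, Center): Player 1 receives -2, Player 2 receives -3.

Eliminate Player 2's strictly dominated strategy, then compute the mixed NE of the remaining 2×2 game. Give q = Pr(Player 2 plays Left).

Player 2's strategy Center is strictly dominated by Left: -1 > -2 and 0 > -3. Eliminate Center.
For Player 1 to be willing to mix, Player 1 must be indifferent between Top and Bottom, which pins down Player 2's mix.
  Player 1's expected payoff from Top: q·6 + (1−q)·0 = 6q
  Player 1's expected payoff from Bottom: q·0 + (1−q)·5 = -5q + 5
  6q = -5q + 5  ⇒  11q = 5  ⇒  q = 5/11.

q = 5/11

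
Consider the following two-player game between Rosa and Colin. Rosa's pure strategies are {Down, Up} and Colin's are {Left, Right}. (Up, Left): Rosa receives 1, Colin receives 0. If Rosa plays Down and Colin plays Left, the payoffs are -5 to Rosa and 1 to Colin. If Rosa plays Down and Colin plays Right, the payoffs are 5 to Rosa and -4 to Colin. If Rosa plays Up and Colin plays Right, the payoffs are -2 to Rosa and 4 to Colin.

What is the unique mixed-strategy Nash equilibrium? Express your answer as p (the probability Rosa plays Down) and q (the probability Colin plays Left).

p = 4/9, q = 7/13

Colin's indifference between Left and Right determines Rosa's mixing probability p:
  Colin's payoff from Left: p·1 + (1−p)·0 = p
  Colin's payoff from Right: p·(-4) + (1−p)·4 = -8p + 4
  p = -8p + 4  ⇒  9p = 4  ⇒  p = 4/9.
For Rosa to be willing to mix, Rosa must be indifferent between Down and Up, which pins down Colin's mix.
  Rosa's payoff to Down: q·(-5) + (1−q)·5 = -10q + 5
  Rosa's payoff to Up: q·1 + (1−q)·(-2) = 3q - 2
  -10q + 5 = 3q - 2  ⇒  -13q = -7  ⇒  q = 7/13.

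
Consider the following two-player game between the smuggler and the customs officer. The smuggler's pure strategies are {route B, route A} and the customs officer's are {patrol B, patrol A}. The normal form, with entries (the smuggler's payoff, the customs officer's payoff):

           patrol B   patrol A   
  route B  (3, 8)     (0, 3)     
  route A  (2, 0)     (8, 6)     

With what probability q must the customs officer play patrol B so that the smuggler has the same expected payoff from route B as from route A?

For the smuggler to be willing to mix, the smuggler must be indifferent between route B and route A, which pins down the customs officer's mix.
  the smuggler's expected payoff from route B: q·3 + (1−q)·0 = 3q
  the smuggler's expected payoff from route A: q·2 + (1−q)·8 = -6q + 8
  3q = -6q + 8  ⇒  9q = 8  ⇒  q = 8/9.

q = 8/9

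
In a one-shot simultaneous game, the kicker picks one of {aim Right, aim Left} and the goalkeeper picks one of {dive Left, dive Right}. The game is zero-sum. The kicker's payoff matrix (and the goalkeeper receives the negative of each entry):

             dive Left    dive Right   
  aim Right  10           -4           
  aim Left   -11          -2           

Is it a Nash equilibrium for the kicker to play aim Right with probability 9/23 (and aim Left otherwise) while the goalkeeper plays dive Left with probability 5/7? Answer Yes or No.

No

Given the goalkeeper's mix q = 5/7, the kicker's payoff from aim Right is 6 but from aim Left is -59/7. The kicker strictly prefers aim Right, so the kicker would not mix.
So the proposed profile is not a Nash equilibrium.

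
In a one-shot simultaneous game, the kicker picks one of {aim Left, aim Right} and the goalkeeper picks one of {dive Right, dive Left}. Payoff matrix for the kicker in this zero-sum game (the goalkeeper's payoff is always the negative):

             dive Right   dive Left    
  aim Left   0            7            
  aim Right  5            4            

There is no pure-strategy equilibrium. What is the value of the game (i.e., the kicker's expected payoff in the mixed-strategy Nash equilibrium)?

The kicker's indifference between aim Left and aim Right determines the goalkeeper's mixing probability q:
  the kicker's expected payoff from aim Left: q·0 + (1−q)·7 = -7q + 7
  the kicker's expected payoff from aim Right: q·5 + (1−q)·4 = q + 4
  -7q + 7 = q + 4  ⇒  -8q = -3  ⇒  q = 3/8.
The value is the kicker's expected payoff against this mix (using aim Left): (3/8)·0 + (5/8)·7 = 35/8.

v = 35/8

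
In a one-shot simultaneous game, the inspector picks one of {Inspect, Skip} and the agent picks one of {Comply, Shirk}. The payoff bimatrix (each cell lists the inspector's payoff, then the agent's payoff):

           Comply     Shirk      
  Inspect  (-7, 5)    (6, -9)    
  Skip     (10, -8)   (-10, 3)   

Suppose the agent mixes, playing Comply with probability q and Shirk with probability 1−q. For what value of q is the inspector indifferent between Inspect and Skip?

q = 16/33

Set the inspector's expected payoff from Inspect equal to that from Skip:
  the inspector's payoff to Inspect: q·(-7) + (1−q)·6 = -13q + 6
  the inspector's payoff to Skip: q·10 + (1−q)·(-10) = 20q - 10
  -13q + 6 = 20q - 10  ⇒  -33q = -16  ⇒  q = 16/33.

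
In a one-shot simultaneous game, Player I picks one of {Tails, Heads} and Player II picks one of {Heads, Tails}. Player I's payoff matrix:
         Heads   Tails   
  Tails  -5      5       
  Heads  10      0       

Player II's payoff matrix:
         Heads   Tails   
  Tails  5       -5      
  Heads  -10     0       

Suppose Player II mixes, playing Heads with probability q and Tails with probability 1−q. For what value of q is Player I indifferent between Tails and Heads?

q = 1/4

Player II's mix must leave Player I indifferent between Tails and Heads.
  Player I's payoff from Tails: q·(-5) + (1−q)·5 = -10q + 5
  Player I's payoff from Heads: q·10 + (1−q)·0 = 10q
  -10q + 5 = 10q  ⇒  -20q = -5  ⇒  q = 1/4.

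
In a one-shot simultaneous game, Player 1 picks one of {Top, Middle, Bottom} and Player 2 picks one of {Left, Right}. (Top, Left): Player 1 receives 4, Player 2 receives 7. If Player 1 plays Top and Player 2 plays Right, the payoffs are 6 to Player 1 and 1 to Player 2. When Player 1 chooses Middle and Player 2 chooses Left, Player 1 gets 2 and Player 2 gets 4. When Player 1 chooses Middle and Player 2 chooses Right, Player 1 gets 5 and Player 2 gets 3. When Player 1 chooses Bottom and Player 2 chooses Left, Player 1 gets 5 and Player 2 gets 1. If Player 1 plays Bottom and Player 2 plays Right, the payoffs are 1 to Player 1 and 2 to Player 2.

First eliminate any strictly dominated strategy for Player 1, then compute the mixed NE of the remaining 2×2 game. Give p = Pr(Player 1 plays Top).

p = 1/7

Player 1's strategy Middle is strictly dominated by Top: 4 > 2 and 6 > 5. Eliminate Middle.
For Player 2 to be willing to mix, Player 2 must be indifferent between Left and Right, which pins down Player 1's mix.
  Player 2's payoff to Left: p·7 + (1−p)·1 = 6p + 1
  Player 2's payoff to Right: p·1 + (1−p)·2 = -p + 2
  6p + 1 = -p + 2  ⇒  7p = 1  ⇒  p = 1/7.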